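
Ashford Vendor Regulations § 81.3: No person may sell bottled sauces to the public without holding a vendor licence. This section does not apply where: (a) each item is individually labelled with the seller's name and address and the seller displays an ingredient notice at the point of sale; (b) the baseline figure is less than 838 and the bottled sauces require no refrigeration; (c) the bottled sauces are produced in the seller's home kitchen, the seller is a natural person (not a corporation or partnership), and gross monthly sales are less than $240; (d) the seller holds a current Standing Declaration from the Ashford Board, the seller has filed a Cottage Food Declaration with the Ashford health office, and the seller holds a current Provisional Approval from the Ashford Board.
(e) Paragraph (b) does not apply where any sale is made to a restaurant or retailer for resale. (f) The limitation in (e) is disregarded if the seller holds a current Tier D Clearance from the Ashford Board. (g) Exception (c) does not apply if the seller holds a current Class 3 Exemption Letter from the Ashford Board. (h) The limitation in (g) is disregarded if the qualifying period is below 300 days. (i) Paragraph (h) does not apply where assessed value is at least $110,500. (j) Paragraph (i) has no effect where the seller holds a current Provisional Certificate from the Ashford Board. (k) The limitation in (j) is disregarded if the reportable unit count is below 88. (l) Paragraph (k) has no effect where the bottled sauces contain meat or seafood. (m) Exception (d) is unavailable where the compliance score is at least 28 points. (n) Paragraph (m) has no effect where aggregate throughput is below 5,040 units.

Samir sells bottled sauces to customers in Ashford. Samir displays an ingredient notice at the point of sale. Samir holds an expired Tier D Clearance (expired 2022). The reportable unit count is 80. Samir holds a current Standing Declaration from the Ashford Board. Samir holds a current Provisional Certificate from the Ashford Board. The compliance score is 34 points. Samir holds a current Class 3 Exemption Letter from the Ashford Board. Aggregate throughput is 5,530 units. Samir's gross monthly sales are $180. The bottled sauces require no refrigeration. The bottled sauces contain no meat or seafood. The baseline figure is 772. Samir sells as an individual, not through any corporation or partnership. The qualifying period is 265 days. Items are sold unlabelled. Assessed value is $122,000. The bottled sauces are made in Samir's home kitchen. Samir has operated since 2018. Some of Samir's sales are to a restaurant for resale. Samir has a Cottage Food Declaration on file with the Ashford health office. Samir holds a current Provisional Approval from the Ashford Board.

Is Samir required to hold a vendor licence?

Exception (a) requires that each item is individually labelled with the seller's name and address; but items are sold unlabelled, so (a) is unavailable.
Exception (b) is satisfied on its face — the baseline figure is 772, less than the 838 limit; the bottled sauces are shelf-stable. Turning to paragraphs (e)–(f): (e) is triggered — some sales are to a restaurant for resale. (f), which would lift (e), is not triggered — no current Tier D Clearance is held. (b) is therefore removed.
Exception (c): the bottled sauces are home-kitchen produced; the seller is a natural person; gross monthly sales are $180, less than the $240 limit — every condition holds. But: (g) operates — a current Class 3 Exemption Letter is held. (h) is triggered (the qualifying period is 265 days, below the 300 days limit), but is set aside by (i): (i) operates — assessed value is $122,000, meeting the $110,500 threshold. (j) would limit (i) — a current Provisional Certificate is held — but (k) sets (j) aside: (k) operates against (j): the reportable unit count is 80, below the 88 limit. (l), which would lift (k), is inapplicable — the bottled sauces contain no meat or seafood. So (c) is unavailable.
Exception (d) is satisfied on its face — a current Standing Declaration is held; a Cottage Food Declaration is on file; a current Provisional Approval is held. Turning to paragraphs (m)–(n): (m) is engaged — the compliance score is 34 points, meeting the 28 points threshold. (n), which would lift (m), is not engaged — aggregate throughput is 5,530 units, not below 5,040 units. So (d) is unavailable.
No exception is made out. Samir falls within the general rule.

Yes — Samir must hold a vendor licence.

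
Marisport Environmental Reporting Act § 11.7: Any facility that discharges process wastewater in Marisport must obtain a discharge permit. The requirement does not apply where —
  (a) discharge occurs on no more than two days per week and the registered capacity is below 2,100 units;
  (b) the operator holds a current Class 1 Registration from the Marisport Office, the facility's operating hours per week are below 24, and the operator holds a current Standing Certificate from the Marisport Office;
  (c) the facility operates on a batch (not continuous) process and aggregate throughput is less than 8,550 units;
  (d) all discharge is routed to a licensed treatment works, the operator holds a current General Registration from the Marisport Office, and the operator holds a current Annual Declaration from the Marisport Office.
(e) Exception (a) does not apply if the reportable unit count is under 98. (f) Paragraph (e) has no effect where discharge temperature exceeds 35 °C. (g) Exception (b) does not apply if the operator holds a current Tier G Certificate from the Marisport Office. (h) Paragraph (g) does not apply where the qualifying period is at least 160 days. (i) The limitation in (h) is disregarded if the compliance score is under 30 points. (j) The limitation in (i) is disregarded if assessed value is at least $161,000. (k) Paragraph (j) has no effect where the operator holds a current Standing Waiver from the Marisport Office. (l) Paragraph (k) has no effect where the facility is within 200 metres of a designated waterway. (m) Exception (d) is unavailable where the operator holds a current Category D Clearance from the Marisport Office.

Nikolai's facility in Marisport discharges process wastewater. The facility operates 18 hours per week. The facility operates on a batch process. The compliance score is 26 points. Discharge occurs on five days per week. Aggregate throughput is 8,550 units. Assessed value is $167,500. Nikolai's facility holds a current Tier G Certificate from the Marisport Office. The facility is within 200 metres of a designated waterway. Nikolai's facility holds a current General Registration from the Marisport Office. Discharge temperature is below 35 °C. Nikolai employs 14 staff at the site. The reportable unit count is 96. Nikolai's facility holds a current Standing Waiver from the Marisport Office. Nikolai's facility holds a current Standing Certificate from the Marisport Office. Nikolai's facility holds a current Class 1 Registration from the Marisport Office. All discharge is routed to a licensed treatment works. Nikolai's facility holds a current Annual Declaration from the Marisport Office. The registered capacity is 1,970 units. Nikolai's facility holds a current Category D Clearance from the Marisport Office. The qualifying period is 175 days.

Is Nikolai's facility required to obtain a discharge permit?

No — exception (b) applies; Nikolai's facility is not required to obtain a discharge permit.

Exception (a) fails — discharge occurs on five days per week.
All of (b)'s requirements are met (a current Class 1 Registration is held; the facility's operating hours per week are 18, below the 24 limit; a current Standing Certificate is held). Considering the limiting provisions: (g) applies (a current Tier G Certificate is held), but is set aside by (h): (h) operates against (g): the qualifying period is 175 days, meeting the 160 days threshold. (i) would limit (h) — the compliance score is 26 points, under the 30 points limit — but (j) sets (i) aside: (j) applies — assessed value is $167,500, meeting the $161,000 threshold. (k) applies (a current Standing Waiver is held), but yields to (l): (l) operates against (k): the facility is within 200 m of a designated waterway. So (b) applies.
Exception (c) does not apply: aggregate throughput is 8,550 units, not less than 8,550 units.
All of (d)'s requirements are met (discharge is routed to a licensed treatment works; a current General Registration is held; a current Annual Declaration is held). But: (m) operates against (d): a current Category D Clearance is held. (d) is therefore removed.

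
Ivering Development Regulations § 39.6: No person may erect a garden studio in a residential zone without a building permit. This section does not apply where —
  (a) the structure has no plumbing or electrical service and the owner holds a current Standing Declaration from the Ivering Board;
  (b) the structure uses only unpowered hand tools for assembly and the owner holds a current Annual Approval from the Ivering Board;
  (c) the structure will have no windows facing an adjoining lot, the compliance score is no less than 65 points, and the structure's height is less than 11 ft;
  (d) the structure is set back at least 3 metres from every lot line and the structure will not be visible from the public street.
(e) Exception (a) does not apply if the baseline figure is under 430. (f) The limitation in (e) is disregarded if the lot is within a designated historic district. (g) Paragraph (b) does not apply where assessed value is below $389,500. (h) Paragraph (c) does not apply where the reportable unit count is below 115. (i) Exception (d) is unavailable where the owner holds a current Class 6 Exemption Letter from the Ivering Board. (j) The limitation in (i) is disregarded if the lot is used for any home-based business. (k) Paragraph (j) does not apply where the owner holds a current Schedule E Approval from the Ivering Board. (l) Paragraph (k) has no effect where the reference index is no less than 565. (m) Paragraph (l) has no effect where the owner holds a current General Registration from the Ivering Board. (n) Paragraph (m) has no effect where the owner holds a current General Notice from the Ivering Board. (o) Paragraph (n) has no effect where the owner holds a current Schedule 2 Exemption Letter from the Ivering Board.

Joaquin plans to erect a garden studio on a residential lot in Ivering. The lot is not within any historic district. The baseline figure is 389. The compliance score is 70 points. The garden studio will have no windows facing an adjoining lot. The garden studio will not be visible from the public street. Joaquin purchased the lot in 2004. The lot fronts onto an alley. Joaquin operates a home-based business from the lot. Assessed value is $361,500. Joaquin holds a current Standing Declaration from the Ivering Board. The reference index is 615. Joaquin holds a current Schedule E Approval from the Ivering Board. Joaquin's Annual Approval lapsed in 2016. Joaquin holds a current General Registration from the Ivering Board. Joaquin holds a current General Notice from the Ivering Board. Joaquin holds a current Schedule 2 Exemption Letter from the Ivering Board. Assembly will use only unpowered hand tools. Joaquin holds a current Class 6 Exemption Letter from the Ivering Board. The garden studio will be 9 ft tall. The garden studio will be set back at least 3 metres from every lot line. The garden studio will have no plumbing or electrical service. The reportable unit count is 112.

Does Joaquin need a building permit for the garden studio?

All of (a)'s requirements are met (there is no plumbing or electrical service; a current Standing Declaration is held). But: (e) operates against (a): the baseline figure is 389, under the 430 limit. (f), which would lift (e), is not engaged — the lot is not in a historic district. (a) is therefore removed.
Exception (b) does not apply: there is no Annual Approval in force.
Exception (c): no windows face an adjoining lot; the compliance score is 70 points, meeting the 65 points threshold; the structure's height is 9 ft, less than the 11 ft limit — every condition holds. But applying paragraph (h): (h) applies — the reportable unit count is 112, below the 115 limit. So (c) is unavailable.
Exception (d) is satisfied on its face — the setback is at least 3 m on every side; the structure will not be visible from the street. But applying paragraphs (i)–(o): (i) is engaged — a current Class 6 Exemption Letter is held. (j) would limit (i) — a home-based business operates on the lot — but (k) sets (j) aside: (k) operates against (j): a current Schedule E Approval is held. (l) is triggered (the reference index is 615, meeting the 565 threshold), but yields to (m): (m) operates against (l): a current General Registration is held. (n) applies (a current General Notice is held), but is itself disapplied by (o): (o) is triggered — a current Schedule 2 Exemption Letter is held. Exception (d) does not apply.
None of the exceptions is available; § 39.6 applies in full.

Yes — Joaquin must obtain a building permit.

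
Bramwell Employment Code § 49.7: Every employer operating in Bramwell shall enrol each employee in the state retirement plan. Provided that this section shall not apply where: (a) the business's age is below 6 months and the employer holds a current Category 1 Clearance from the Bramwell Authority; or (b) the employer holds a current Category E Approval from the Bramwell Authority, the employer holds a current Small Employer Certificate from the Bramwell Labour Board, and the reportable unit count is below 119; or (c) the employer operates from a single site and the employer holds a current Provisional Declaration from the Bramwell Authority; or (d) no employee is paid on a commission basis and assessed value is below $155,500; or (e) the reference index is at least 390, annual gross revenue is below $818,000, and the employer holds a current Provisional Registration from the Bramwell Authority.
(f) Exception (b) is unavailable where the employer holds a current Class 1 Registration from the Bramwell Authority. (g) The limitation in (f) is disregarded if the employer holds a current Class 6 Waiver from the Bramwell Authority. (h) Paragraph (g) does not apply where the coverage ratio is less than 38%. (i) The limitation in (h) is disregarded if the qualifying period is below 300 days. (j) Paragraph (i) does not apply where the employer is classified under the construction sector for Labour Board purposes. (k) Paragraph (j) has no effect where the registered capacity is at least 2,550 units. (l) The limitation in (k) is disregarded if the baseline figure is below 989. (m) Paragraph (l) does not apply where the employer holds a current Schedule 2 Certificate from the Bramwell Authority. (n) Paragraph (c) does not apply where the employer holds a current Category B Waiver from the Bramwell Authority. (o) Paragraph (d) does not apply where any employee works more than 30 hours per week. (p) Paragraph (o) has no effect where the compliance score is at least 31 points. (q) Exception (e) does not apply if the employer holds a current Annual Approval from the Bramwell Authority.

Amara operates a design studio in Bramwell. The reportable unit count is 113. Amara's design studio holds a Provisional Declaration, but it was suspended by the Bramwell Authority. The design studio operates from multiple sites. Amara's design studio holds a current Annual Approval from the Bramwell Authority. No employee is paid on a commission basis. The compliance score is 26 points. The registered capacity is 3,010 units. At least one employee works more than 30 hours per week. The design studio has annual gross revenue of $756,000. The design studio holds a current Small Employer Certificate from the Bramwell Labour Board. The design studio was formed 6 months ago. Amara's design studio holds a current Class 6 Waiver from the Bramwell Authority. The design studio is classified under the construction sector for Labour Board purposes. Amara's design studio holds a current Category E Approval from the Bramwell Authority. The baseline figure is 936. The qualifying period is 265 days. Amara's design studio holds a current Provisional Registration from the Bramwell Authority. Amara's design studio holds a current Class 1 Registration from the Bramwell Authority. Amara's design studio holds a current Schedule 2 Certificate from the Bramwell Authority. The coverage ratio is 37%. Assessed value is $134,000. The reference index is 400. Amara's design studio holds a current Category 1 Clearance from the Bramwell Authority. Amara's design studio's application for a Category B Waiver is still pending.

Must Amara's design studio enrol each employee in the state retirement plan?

Exception (a) does not apply: the business's age is 6 months, not below 6 months.
Exception (b) is satisfied on its face — a current Category E Approval is held; a current Small Employer Certificate is held; the reportable unit count is 113, below the 119 limit. As to paragraphs (f)–(m): (f) would limit (b) — a current Class 1 Registration is held — but (g) sets (f) aside: (g) applies — a current Class 6 Waiver is held. (h) would limit (g) — the coverage ratio is 37%, less than the 38% limit — but (i) sets (h) aside: (i) is triggered — the qualifying period is 265 days, below the 300 days limit. (j) would limit (i) — the design studio is classified under the construction sector — but (k) sets (j) aside: (k) operates against (j): the registered capacity is 3,010 units, meeting the 2,550 units threshold. (l) applies (the baseline figure is 936, below the 989 limit), but yields to (m): (m) operates against (l): a current Schedule 2 Certificate is held. Exception (b) stands.
Exception (c) does not apply: the employer operates from multiple sites.
All of (d)'s requirements are met (no employee is paid on commission; assessed value is $134,000, below the $155,500 limit). But applying paragraphs (o)–(p): (o) operates — at least one employee exceeds 30 hours/week. (p) does not operate here (the compliance score is 26 points, short of 31 points), so (o) stands. So (d) is unavailable.
Exception (e)'s conditions are all satisfied: the reference index is 400, meeting the 390 threshold; annual gross revenue is $756,000, below the $818,000 limit; a current Provisional Registration is held. However, paragraph (q) must be considered: (q) operates against (e): a current Annual Approval is held. Exception (e) does not apply.

No — exception (b) applies; Amara's design studio is not required to enrol each employee in the state retirement plan.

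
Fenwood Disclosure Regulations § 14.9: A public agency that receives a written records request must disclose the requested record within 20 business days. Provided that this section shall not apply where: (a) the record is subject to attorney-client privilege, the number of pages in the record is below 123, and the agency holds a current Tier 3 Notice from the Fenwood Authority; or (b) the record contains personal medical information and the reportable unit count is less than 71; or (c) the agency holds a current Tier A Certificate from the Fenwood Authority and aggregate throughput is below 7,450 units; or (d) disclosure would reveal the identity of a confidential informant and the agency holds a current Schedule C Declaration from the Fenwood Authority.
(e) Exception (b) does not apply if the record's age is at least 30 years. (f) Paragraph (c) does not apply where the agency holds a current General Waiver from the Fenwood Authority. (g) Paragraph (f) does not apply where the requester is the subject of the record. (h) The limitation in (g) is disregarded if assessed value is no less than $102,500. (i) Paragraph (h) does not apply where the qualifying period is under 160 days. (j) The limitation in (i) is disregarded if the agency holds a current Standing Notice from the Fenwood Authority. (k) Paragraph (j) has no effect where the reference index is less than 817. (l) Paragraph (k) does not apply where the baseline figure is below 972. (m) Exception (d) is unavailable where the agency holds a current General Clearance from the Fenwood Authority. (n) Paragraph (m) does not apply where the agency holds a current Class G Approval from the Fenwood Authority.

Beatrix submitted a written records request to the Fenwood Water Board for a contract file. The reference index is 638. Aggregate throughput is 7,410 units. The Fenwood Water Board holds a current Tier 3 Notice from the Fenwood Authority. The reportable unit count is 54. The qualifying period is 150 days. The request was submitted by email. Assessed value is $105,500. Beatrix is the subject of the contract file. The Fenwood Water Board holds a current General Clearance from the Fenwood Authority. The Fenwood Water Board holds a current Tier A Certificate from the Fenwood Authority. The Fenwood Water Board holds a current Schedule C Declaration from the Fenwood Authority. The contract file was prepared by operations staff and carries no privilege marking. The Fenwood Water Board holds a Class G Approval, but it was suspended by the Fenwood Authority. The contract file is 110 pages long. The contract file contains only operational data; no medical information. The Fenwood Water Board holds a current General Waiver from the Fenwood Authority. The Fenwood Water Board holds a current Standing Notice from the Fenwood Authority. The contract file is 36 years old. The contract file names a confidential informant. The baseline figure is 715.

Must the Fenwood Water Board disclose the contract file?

Yes — the Fenwood Water Board must disclose the contract file.

Exception (a) does not apply: the contract file carries no privilege marking.
Exception (b) requires that the record contains personal medical information; but the contract file contains only operational data, so (b) is unavailable.
Exception (c) is satisfied on its face — a current Tier A Certificate is held; aggregate throughput is 7,410 units, below the 7,450 units limit. Turning to paragraphs (f)–(l): (f) applies — a current General Waiver is held. (g) would limit (f) — Beatrix is the subject of the contract file — but (h) sets (g) aside: (h) operates — assessed value is $105,500, meeting the $102,500 threshold. (i) would limit (h) — the qualifying period is 150 days, under the 160 days limit — but (j) sets (i) aside: (j) operates — a current Standing Notice is held. (k) operates (the reference index is 638, less than the 817 limit), but is displaced by (l): (l) applies — the baseline figure is 715, below the 972 limit. So (c) is unavailable.
Exception (d): the contract file names a confidential informant; a current Schedule C Declaration is held — every condition holds. But: (m) applies — a current General Clearance is held. (n), which would lift (m), does not operate here — the Class G Approval is not current. (d) is therefore removed.
No exception applies. The general rule governs.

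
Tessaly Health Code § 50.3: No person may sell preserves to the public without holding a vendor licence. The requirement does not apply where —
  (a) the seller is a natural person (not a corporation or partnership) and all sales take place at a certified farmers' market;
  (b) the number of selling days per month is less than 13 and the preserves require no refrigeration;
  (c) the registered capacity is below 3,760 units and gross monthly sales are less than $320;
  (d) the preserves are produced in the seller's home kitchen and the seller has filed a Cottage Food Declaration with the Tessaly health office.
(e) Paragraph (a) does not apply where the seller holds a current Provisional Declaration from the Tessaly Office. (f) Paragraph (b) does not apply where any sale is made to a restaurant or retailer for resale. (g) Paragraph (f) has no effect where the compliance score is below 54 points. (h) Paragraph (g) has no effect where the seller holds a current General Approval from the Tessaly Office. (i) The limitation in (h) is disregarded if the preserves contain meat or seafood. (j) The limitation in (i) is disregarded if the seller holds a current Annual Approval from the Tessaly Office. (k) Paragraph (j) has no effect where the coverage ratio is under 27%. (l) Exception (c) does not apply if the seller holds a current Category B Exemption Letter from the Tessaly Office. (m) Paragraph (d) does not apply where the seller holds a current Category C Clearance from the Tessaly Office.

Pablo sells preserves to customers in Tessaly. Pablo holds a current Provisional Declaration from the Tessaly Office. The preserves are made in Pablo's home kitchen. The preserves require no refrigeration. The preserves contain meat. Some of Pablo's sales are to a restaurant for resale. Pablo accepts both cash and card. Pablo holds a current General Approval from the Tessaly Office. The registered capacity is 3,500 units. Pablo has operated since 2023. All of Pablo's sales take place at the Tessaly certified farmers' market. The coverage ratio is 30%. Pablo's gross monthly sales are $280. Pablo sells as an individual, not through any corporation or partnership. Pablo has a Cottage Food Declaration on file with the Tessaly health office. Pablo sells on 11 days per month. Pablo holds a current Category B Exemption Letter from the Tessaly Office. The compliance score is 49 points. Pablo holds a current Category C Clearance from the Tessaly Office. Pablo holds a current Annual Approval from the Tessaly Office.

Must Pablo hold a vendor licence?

Exception (a) is satisfied on its face — the seller is a natural person; all sales are at a certified farmers' market. Turning to paragraph (e): (e) is triggered — a current Provisional Declaration is held. (a) is therefore removed.
All of (b)'s requirements are met (the number of selling days per month is 11, less than the 13 limit; the preserves are shelf-stable). Turning to paragraphs (f)–(k): (f) operates — some sales are to a restaurant for resale. (g) would limit (f) — the compliance score is 49 points, below the 54 points limit — but (h) sets (g) aside: (h) operates against (g): a current General Approval is held. (i) is engaged (the preserves contain meat), but is overridden by (j): (j) operates against (i): a current Annual Approval is held. (k), which would lift (j), is not engaged — the coverage ratio is 30%, not under 27%. Exception (b) does not apply.
Exception (c): the registered capacity is 3,500 units, below the 3,760 units limit; gross monthly sales are $280, less than the $320 limit — every condition holds. Turning to paragraph (l): (l) operates — a current Category B Exemption Letter is held. So (c) is unavailable.
Exception (d) is satisfied on its face — the preserves are home-kitchen produced; a Cottage Food Declaration is on file. Turning to paragraph (m): (m) applies — a current Category C Clearance is held. Exception (d) does not apply.
No exception applies. The general rule governs.

Yes — Pablo must hold a vendor licence.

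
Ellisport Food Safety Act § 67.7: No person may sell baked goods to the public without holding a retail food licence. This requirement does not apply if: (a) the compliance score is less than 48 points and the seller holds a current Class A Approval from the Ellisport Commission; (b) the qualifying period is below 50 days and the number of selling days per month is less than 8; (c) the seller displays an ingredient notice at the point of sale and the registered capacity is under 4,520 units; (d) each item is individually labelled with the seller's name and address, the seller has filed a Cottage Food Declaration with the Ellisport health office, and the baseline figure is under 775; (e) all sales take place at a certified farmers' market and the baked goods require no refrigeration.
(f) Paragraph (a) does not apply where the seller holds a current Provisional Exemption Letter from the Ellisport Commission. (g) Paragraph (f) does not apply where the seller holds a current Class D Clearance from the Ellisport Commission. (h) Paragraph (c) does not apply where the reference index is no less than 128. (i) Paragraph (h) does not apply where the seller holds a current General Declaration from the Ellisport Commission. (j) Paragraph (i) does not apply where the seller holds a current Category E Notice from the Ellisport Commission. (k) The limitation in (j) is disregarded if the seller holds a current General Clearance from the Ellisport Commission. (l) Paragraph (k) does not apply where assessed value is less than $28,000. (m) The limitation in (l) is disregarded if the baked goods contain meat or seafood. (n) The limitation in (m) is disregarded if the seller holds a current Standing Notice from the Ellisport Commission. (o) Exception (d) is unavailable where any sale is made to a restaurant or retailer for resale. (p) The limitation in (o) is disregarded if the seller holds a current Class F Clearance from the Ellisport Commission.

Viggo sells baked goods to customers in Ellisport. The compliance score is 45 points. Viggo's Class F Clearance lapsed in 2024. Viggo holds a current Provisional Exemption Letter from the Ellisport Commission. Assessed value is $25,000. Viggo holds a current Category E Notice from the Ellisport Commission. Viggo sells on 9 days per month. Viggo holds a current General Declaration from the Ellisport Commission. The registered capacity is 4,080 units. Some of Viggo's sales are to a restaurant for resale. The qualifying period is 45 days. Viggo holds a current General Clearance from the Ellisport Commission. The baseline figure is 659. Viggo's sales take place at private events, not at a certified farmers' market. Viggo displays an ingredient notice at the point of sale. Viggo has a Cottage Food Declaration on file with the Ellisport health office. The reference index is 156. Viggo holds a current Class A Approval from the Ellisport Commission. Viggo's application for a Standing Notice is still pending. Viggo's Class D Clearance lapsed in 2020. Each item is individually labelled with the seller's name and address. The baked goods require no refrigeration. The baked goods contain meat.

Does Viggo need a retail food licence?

No — exception (c) applies; Viggo is not required to hold a retail food licence.

Exception (a) is satisfied on its face — the compliance score is 45 points, less than the 48 points limit; a current Class A Approval is held. Turning to paragraphs (f)–(g): (f) is triggered — a current Provisional Exemption Letter is held. (g) is inapplicable (no current Class D Clearance is held), so (f) stands. Exception (a) does not apply.
Exception (b) fails — the number of selling days per month is 9, not less than 8.
All of (c)'s requirements are met (an ingredient notice is displayed; the registered capacity is 4,080 units, under the 4,520 units limit). Under paragraphs (h)–(n): (h) applies (the reference index is 156, meeting the 128 threshold), but yields to (i): (i) operates — a current General Declaration is held. (j) applies (a current Category E Notice is held), but is itself disapplied by (k): (k) is triggered — a current General Clearance is held. (l) is triggered (assessed value is $25,000, less than the $28,000 limit), but is overridden by (m): (m) operates against (l): the baked goods contain meat. (n), which would lift (m), is not triggered — there is no Standing Notice in force. (c) remains available.
Exception (d) is satisfied on its face — items are individually labelled; a Cottage Food Declaration is on file; the baseline figure is 659, under the 775 limit. Turning to paragraphs (o)–(p): (o) operates against (d): some sales are to a restaurant for resale. (p) is not triggered (there is no Class F Clearance in force), so (o) stands. Exception (d) does not apply.
Exception (e) does not apply: sales are at private events, not a certified farmers' market.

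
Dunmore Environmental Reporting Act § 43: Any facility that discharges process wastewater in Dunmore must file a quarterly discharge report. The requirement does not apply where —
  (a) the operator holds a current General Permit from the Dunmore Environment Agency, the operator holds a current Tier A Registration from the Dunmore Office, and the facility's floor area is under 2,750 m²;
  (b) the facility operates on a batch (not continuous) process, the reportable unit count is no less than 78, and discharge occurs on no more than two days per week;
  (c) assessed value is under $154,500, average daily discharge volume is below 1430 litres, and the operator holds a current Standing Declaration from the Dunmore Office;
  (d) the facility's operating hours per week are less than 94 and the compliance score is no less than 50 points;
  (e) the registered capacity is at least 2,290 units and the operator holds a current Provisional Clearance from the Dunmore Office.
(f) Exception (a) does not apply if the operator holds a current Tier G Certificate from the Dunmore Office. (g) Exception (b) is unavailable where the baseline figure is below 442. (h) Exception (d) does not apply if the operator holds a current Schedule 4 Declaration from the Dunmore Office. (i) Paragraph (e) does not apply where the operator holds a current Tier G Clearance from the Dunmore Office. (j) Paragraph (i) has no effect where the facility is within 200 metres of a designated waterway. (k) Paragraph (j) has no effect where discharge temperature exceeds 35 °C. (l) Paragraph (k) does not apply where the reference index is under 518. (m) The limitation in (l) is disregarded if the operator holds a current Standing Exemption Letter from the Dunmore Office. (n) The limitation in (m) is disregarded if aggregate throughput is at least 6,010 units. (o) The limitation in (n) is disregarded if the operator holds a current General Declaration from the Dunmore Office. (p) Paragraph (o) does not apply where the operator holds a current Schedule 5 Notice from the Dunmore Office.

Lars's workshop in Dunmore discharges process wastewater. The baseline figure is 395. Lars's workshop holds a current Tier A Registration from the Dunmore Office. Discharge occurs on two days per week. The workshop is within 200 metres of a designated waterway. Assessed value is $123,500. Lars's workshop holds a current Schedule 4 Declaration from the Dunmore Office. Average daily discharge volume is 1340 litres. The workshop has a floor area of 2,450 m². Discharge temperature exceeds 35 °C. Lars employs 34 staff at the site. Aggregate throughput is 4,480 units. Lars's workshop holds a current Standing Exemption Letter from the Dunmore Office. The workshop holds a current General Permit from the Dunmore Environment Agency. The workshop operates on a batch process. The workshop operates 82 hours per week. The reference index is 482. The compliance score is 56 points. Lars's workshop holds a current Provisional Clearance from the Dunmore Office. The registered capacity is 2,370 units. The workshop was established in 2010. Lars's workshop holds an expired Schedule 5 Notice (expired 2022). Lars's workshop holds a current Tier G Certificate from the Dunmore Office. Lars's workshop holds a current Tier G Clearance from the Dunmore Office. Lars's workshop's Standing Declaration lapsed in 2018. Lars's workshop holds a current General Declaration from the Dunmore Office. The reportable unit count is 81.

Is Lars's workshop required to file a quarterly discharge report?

Yes — Lars's workshop must file a quarterly discharge report.

Exception (a)'s conditions are all satisfied: a current General Permit is held; a current Tier A Registration is held; the facility's floor area is 2,450 m², under the 2,750 m² limit. However, paragraph (f) must be considered: (f) operates against (a): a current Tier G Certificate is held. (a) is therefore removed.
All of (b)'s requirements are met (the facility operates on a batch process; the reportable unit count is 81, meeting the 78 threshold; discharge occurs on no more than two days per week). However, paragraph (g) must be considered: (g) operates against (b): the baseline figure is 395, below the 442 limit. Exception (b) does not apply.
Exception (c) requires that the operator holds a current Standing Declaration from the Dunmore Office; but no current Standing Declaration is held, so (c) is unavailable.
Exception (d): the facility's operating hours per week are 82, less than the 94 limit; the compliance score is 56 points, meeting the 50 points threshold — every condition holds. Turning to paragraph (h): (h) operates against (d): a current Schedule 4 Declaration is held. (d) is therefore removed.
Exception (e): the registered capacity is 2,370 units, meeting the 2,290 units threshold; a current Provisional Clearance is held — every condition holds. However, paragraphs (i)–(p) must be considered: (i) applies — a current Tier G Clearance is held. (j) would limit (i) — the workshop is within 200 m of a designated waterway — but (k) sets (j) aside: (k) applies — discharge temperature exceeds 35 °C. (l) would limit (k) — the reference index is 482, under the 518 limit — but (m) sets (l) aside: (m) operates against (l): a current Standing Exemption Letter is held. (n), which would lift (m), is not triggered — aggregate throughput is 4,480 units, short of 6,010 units. (e) is therefore removed.
No exception displaces § 43.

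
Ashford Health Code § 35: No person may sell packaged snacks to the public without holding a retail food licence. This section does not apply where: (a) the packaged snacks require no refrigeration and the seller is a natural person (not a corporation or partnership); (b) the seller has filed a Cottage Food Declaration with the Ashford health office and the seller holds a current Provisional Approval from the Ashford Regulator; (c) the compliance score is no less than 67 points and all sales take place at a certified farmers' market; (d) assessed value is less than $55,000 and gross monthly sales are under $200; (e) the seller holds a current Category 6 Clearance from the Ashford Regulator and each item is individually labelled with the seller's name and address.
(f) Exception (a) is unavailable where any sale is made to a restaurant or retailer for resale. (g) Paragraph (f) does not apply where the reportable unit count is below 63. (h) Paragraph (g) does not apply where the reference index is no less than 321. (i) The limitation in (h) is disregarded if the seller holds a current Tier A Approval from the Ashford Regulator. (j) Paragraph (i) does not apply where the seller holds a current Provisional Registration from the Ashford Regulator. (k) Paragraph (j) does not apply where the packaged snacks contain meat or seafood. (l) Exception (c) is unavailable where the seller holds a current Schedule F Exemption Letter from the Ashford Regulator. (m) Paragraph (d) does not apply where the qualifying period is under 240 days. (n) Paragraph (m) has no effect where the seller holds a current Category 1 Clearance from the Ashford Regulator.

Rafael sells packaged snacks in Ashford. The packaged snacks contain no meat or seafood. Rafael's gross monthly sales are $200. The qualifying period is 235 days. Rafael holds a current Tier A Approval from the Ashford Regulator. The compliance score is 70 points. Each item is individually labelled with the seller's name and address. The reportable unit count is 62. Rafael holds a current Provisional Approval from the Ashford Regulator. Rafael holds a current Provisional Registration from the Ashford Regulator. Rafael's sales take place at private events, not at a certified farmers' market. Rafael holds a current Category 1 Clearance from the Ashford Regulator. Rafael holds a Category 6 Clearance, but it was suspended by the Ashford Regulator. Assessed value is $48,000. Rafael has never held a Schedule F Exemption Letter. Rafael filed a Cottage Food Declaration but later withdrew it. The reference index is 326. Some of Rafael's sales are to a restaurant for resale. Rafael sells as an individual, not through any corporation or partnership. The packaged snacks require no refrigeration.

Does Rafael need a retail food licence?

Exception (a) is satisfied on its face — the packaged snacks are shelf-stable; the seller is a natural person. However, paragraphs (f)–(k) must be considered: (f) operates against (a): some sales are to a restaurant for resale. (g) would limit (f) — the reportable unit count is 62, below the 63 limit — but (h) sets (g) aside: (h) operates against (g): the reference index is 326, meeting the 321 threshold. (i) is engaged (a current Tier A Approval is held), but is set aside by (j): (j) operates against (i): a current Provisional Registration is held. (k) is not triggered (the packaged snacks contain no meat or seafood), so (j) stands. Exception (a) does not apply.
Exception (b) requires that the seller has filed a Cottage Food Declaration with the Ashford health office; but the Cottage Food Declaration was withdrawn, so (b) is unavailable.
Exception (c) fails — sales are at private events, not a certified farmers' market.
Exception (d) does not apply: gross monthly sales are $200, not under $200.
Exception (e) fails — no current Category 6 Clearance is held.
None of the exceptions is available; § 35 applies in full.

Yes — Rafael must hold a retail food licence.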